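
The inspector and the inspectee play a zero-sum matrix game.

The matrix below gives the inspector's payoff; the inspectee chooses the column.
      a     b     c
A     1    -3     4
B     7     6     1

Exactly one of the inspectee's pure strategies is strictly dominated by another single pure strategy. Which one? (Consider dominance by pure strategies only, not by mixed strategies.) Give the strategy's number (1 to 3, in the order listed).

1

The inspectee prefers columns that give the inspector less. Compare a with b: -3 < 1, 6 < 7.
So b strictly dominates a for the inspectee; a is strictly dominated.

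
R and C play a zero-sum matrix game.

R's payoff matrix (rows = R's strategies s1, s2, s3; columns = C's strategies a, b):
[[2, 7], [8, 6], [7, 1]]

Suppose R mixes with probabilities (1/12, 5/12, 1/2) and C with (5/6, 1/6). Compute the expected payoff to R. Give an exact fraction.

463/72

Against (5/6, 1/6), each row's expected payoff is s1: 17/6; s2: 23/3; s3: 6.
Taking the (1/12, 5/12, 1/2)-weighted average: (1/12)·(17/6) + (5/12)·(23/3) + (1/2)·(6) = 463/72.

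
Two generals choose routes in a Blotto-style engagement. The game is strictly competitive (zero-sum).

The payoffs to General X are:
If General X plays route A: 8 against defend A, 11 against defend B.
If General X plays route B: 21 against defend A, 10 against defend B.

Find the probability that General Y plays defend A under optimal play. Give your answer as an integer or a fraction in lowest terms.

Row minima are 8 and 10, so General X's maximin is 10; column maxima are 21 and 11, so General Y's minimax is 11. These differ, so the equilibrium is in mixed strategies.
Let General Y play defend A with probability q. General X is indifferent when 8q + 11(1−q) = 21q + 10(1−q), giving q = 1/14.

1/14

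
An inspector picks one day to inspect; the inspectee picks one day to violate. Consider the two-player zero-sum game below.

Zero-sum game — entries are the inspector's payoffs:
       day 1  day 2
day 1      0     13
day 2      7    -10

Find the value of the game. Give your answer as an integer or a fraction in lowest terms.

Row minima are 0 and -10, so the inspector's maximin is 0; column maxima are 7 and 13, so the inspectee's minimax is 7. These differ, so the equilibrium is in mixed strategies.
Let the inspector play day 1 with probability p. The inspectee is indifferent when 7(1−p) = 13p − 10(1−p), giving p = 17/30.
Let the inspectee play day 1 with probability q. The inspector is indifferent when 13(1−q) = 7q − 10(1−q), giving q = 23/30.
The value is 0·(23/30) + (13)·(7/30) = 91/30.

91/30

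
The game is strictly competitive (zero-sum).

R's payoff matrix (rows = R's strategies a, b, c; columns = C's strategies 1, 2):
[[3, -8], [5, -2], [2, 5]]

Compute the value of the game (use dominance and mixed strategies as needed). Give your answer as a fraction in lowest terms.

Row a is strictly dominated by row b, so R never plays it.
The remaining 2×2 game on (b, c) × (1, 2) has no saddle point. Let R play b with probability p; indifference gives 5p + 2(1−p) = −2p + 5(1−p), so p = 3/10.
Similarly C's optimal q on 1 is 7/10, and the value is 5·(7/10) + (-2)·(3/10) = 29/10.

29/10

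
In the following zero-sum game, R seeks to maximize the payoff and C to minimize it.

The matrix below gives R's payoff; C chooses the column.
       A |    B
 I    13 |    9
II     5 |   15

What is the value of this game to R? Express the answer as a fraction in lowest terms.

Row minima are 9 and 5, so R's maximin is 9; column maxima are 13 and 15, so C's minimax is 13. These differ, so the equilibrium is in mixed strategies.
Let R play I with probability p. C is indifferent when 13p + 5(1−p) = 9p + 15(1−p), giving p = 5/7.
Let C play A with probability q. R is indifferent when 13q + 9(1−q) = 5q + 15(1−q), giving q = 3/7.
The value is 13·(3/7) + (9)·(4/7) = 75/7.

75/7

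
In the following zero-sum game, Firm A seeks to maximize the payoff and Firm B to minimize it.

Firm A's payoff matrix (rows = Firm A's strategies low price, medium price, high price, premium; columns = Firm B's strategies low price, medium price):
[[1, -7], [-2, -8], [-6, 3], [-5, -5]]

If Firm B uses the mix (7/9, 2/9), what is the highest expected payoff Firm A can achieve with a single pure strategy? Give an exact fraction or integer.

-7/9

low price: (1)·(7/9) + (-7)·(2/9) = -7/9.
medium price: (-2)·(7/9) + (-8)·(2/9) = -10/3.
high price: (-6)·(7/9) + (3)·(2/9) = -4.
premium: (-5)·(7/9) + (-5)·(2/9) = -5.
The best pure response is low price with expected payoff -7/9.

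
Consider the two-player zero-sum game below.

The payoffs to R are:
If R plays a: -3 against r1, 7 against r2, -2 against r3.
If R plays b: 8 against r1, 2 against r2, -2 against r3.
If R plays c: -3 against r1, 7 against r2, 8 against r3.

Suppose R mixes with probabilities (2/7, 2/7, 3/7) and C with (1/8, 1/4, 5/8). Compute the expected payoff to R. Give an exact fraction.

159/56

Against (1/8, 1/4, 5/8), each row's expected payoff is a: 1/8; b: 1/4; c: 51/8.
Taking the (2/7, 2/7, 3/7)-weighted average: (2/7)·(1/8) + (2/7)·(1/4) + (3/7)·(51/8) = 159/56.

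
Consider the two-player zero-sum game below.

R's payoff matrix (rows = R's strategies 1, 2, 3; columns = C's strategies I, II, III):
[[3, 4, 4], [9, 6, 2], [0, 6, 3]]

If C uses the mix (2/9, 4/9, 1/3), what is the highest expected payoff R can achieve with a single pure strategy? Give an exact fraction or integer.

16/3

1: (3)·(2/9) + (4)·(4/9) + (4)·(1/3) = 34/9.
2: (9)·(2/9) + (6)·(4/9) + (2)·(1/3) = 16/3.
3: (0)·(2/9) + (6)·(4/9) + (3)·(1/3) = 11/3.
The best pure response is 2 with expected payoff 16/3.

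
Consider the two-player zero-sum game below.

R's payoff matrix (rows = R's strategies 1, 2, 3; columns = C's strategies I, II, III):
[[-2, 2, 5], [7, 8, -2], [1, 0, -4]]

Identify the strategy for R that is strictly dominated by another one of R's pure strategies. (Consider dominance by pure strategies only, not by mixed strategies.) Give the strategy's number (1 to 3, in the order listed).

3

Compare 3 with 2: 7 > 1, 8 > 0, -2 > -4.
So 2 strictly dominates 3 for R; 3 is strictly dominated.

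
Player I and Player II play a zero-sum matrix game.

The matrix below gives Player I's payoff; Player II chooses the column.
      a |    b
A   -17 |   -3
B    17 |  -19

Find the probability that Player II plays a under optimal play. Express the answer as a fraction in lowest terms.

Row minima are -17 and -19, so Player I's maximin is -17; column maxima are 17 and -3, so Player II's minimax is -3. These differ, so the equilibrium is in mixed strategies.
Let Player II play a with probability q. Player I is indifferent when −17q − 3(1−q) = 17q − 19(1−q), giving q = 8/25.

8/25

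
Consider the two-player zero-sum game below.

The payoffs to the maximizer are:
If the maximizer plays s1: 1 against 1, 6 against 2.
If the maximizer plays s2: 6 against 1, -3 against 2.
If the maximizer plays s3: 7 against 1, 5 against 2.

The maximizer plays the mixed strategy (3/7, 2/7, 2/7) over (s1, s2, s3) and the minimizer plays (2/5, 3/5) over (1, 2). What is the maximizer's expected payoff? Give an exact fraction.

124/35

Against (2/5, 3/5), each row's expected payoff is s1: 4; s2: 3/5; s3: 29/5.
Taking the (3/7, 2/7, 2/7)-weighted average: (3/7)·(4) + (2/7)·(3/5) + (2/7)·(29/5) = 124/35.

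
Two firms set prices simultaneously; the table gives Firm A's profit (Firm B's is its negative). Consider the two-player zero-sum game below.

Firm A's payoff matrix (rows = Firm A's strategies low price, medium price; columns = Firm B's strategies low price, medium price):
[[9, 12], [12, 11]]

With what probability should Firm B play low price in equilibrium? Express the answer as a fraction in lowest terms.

Row minima are 9 and 11, so Firm A's maximin is 11; column maxima are 12 and 12, so Firm B's minimax is 12. These differ, so the equilibrium is in mixed strategies.
Let Firm B play low price with probability q. Firm A is indifferent when 9q + 12(1−q) = 12q + 11(1−q), giving q = 1/4.

1/4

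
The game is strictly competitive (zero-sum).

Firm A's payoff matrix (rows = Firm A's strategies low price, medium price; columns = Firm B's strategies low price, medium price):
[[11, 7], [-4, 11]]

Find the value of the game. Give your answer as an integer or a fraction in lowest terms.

149/19

Row minima are 7 and -4, so Firm A's maximin is 7; column maxima are 11 and 11, so Firm B's minimax is 11. These differ, so the equilibrium is in mixed strategies.
Let Firm A play low price with probability p. Firm B is indifferent when 11p − 4(1−p) = 7p + 11(1−p), giving p = 15/19.
Let Firm B play low price with probability q. Firm A is indifferent when 11q + 7(1−q) = −4q + 11(1−q), giving q = 4/19.
The value is 11·(4/19) + (7)·(15/19) = 149/19.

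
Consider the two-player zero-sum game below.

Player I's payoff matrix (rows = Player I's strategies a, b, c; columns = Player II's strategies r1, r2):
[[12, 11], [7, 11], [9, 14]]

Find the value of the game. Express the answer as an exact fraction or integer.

23/2

Row b is strictly dominated by row c, so Player I never plays it.
The remaining 2×2 game on (a, c) × (r1, r2) has no saddle point. Let Player I play a with probability p; indifference gives 12p + 9(1−p) = 11p + 14(1−p), so p = 5/6.
Similarly Player II's optimal q on r1 is 1/2, and the value is 12·(1/2) + (11)·(1/2) = 23/2.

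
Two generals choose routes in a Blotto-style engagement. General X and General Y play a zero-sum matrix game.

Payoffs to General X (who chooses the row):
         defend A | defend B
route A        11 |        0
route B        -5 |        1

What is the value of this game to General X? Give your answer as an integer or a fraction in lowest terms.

Row minima are 0 and -5, so General X's maximin is 0; column maxima are 11 and 1, so General Y's minimax is 1. These differ, so the equilibrium is in mixed strategies.
Let General X play route A with probability p. General Y is indifferent when 11p − 5(1−p) = (1−p), giving p = 6/17.
Let General Y play defend A with probability q. General X is indifferent when 11q = −5q + (1−q), giving q = 1/17.
The value is 11·(1/17) + (0)·(16/17) = 11/17.

11/17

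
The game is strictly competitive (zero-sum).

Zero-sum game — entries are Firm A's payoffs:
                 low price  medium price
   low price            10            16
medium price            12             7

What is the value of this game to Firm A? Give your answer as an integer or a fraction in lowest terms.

Row minima are 10 and 7, so Firm A's maximin is 10; column maxima are 12 and 16, so Firm B's minimax is 12. These differ, so the equilibrium is in mixed strategies.
Let Firm A play low price with probability p. Firm B is indifferent when 10p + 12(1−p) = 16p + 7(1−p), giving p = 5/11.
Let Firm B play low price with probability q. Firm A is indifferent when 10q + 16(1−q) = 12q + 7(1−q), giving q = 9/11.
The value is 10·(9/11) + (16)·(2/11) = 122/11.

122/11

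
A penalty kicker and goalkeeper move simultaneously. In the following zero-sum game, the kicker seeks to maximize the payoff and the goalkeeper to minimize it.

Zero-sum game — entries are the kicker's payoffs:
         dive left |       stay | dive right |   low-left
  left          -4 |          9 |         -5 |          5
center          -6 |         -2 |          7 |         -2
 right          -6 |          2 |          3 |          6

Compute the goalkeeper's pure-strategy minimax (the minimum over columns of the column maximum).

The worst case (largest entry) in each column is dive left: -4, stay: 9, dive right: 7, low-left: 6.
The best (smallest) of these is -4.

-4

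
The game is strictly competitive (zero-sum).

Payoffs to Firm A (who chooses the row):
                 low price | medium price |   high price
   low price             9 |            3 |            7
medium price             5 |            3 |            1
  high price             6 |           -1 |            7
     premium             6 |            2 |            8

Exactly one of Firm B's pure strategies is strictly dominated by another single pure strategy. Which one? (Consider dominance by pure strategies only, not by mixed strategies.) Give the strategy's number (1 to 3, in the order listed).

1

Firm B prefers columns that give Firm A less. Compare low price with medium price: 3 < 9, 3 < 5, -1 < 6, 2 < 6.
So medium price strictly dominates low price for Firm B; low price is strictly dominated.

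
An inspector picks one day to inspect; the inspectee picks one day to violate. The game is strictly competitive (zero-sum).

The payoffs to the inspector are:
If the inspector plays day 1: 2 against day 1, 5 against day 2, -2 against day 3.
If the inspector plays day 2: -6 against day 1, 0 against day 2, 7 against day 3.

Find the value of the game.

2/17

Column day 2 is strictly dominated by day 1 for the inspectee (it gives the inspector more in every row).
The remaining 2×2 game on (day 1, day 2) × (day 1, day 3) has no saddle point. Let the inspector play day 1 with probability p; indifference gives 2p − 6(1−p) = −2p + 7(1−p), so p = 13/17.
Similarly the inspectee's optimal q on day 1 is 9/17, and the value is 2·(9/17) + (-2)·(8/17) = 2/17.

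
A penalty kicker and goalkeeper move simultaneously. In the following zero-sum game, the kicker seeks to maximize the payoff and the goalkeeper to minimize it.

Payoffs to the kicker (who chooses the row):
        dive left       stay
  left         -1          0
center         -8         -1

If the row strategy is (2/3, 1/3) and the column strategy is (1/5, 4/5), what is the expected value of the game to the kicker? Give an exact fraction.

-14/15

Against (1/5, 4/5), each row's expected payoff is left: -1/5; center: -12/5.
Taking the (2/3, 1/3)-weighted average: (2/3)·(-1/5) + (1/3)·(-12/5) = -14/15.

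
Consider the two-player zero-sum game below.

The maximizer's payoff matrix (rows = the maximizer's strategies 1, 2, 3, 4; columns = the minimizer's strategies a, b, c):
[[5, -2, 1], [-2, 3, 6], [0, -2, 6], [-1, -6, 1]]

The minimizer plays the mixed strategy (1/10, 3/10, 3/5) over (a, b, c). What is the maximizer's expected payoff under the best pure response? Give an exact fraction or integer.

1: (5)·(1/10) + (-2)·(3/10) + (1)·(3/5) = 1/2.
2: (-2)·(1/10) + (3)·(3/10) + (6)·(3/5) = 43/10.
3: (0)·(1/10) + (-2)·(3/10) + (6)·(3/5) = 3.
4: (-1)·(1/10) + (-6)·(3/10) + (1)·(3/5) = -13/10.
The best pure response is 2 with expected payoff 43/10.

43/10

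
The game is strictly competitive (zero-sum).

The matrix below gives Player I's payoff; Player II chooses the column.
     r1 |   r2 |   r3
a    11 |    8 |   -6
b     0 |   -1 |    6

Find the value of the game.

2

Column r1 is strictly dominated by r2 for Player II (it gives Player I more in every row).
The remaining 2×2 game on (a, b) × (r2, r3) has no saddle point. Let Player I play a with probability p; indifference gives 8p − (1−p) = −6p + 6(1−p), so p = 1/3.
Similarly Player II's optimal q on r2 is 4/7, and the value is 8·(4/7) + (-6)·(3/7) = 2.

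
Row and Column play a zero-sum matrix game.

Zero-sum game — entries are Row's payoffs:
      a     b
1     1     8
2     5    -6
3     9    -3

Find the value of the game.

75/19

Row 2 is strictly dominated by row 3, so Row never plays it.
The remaining 2×2 game on (1, 3) × (a, b) has no saddle point. Let Row play 1 with probability p; indifference gives p + 9(1−p) = 8p − 3(1−p), so p = 12/19.
Similarly Column's optimal q on a is 11/19, and the value is 1·(11/19) + (8)·(8/19) = 75/19.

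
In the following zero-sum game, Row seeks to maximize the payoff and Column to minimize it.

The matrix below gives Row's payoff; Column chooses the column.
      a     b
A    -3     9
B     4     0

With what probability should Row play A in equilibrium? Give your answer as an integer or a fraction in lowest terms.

Row minima are -3 and 0, so Row's maximin is 0; column maxima are 4 and 9, so Column's minimax is 4. These differ, so the equilibrium is in mixed strategies.
Let Row play A with probability p. Column is indifferent when −3p + 4(1−p) = 9p, giving p = 1/4.

1/4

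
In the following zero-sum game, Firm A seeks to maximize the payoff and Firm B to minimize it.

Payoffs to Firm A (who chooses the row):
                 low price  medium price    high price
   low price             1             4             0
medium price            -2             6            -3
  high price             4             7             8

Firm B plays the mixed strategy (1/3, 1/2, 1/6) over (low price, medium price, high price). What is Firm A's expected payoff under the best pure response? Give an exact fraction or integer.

low price: (1)·(1/3) + (4)·(1/2) + (0)·(1/6) = 7/3.
medium price: (-2)·(1/3) + (6)·(1/2) + (-3)·(1/6) = 11/6.
high price: (4)·(1/3) + (7)·(1/2) + (8)·(1/6) = 37/6.
The best pure response is high price with expected payoff 37/6.

37/6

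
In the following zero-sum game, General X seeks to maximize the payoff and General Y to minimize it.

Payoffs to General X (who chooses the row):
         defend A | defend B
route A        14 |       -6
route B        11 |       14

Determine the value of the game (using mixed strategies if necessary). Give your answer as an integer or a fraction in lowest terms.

Row minima are -6 and 11, so General X's maximin is 11; column maxima are 14 and 14, so General Y's minimax is 14. These differ, so the equilibrium is in mixed strategies.
Let General X play route A with probability p. General Y is indifferent when 14p + 11(1−p) = −6p + 14(1−p), giving p = 3/23.
Let General Y play defend A with probability q. General X is indifferent when 14q − 6(1−q) = 11q + 14(1−q), giving q = 20/23.
The value is 14·(20/23) + (-6)·(3/23) = 262/23.

262/23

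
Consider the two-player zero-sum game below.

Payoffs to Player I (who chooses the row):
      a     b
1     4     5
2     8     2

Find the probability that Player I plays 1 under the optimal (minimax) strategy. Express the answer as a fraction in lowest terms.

Row minima are 4 and 2, so Player I's maximin is 4; column maxima are 8 and 5, so Player II's minimax is 5. These differ, so the equilibrium is in mixed strategies.
Let Player I play 1 with probability p. Player II is indifferent when 4p + 8(1−p) = 5p + 2(1−p), giving p = 6/7.

6/7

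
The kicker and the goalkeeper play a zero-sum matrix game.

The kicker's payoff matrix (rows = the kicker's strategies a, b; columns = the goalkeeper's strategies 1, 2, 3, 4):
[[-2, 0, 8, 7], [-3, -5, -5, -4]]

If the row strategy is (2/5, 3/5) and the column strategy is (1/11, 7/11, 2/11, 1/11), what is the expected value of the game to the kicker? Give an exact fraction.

Against (1/11, 7/11, 2/11, 1/11), each row's expected payoff is a: 21/11; b: -52/11.
Taking the (2/5, 3/5)-weighted average: (2/5)·(21/11) + (3/5)·(-52/11) = -114/55.

-114/55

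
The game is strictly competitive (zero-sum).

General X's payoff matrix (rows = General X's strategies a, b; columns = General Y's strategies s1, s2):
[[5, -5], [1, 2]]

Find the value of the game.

Row minima are -5 and 1, so General X's maximin is 1; column maxima are 5 and 2, so General Y's minimax is 2. These differ, so the equilibrium is in mixed strategies.
Let General X play a with probability p. General Y is indifferent when 5p + (1−p) = −5p + 2(1−p), giving p = 1/11.
Let General Y play s1 with probability q. General X is indifferent when 5q − 5(1−q) = q + 2(1−q), giving q = 7/11.
The value is 5·(7/11) + (-5)·(4/11) = 15/11.

15/11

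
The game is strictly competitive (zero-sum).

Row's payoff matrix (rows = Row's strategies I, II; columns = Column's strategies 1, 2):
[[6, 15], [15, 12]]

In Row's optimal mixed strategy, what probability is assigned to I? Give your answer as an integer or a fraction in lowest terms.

Row minima are 6 and 12, so Row's maximin is 12; column maxima are 15 and 15, so Column's minimax is 15. These differ, so the equilibrium is in mixed strategies.
Let Row play I with probability p. Column is indifferent when 6p + 15(1−p) = 15p + 12(1−p), giving p = 1/4.

1/4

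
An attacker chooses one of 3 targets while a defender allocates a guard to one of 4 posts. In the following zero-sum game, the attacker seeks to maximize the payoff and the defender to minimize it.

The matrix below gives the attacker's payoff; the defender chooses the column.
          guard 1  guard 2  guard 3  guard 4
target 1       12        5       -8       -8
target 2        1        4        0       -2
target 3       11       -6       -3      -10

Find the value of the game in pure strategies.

-2

Row minima: -8, -2, -10 → the attacker's maximin is -2.
Column maxima: 12, 5, 0, -2 → the defender's minimax is -2.
They coincide at (target 2, guard 4), so the value is -2.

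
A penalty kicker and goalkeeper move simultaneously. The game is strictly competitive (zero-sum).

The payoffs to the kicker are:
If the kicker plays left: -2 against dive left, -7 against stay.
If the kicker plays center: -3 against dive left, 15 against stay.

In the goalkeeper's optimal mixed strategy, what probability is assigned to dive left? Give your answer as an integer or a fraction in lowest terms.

Row minima are -7 and -3, so the kicker's maximin is -3; column maxima are -2 and 15, so the goalkeeper's minimax is -2. These differ, so the equilibrium is in mixed strategies.
Let the goalkeeper play dive left with probability q. The kicker is indifferent when −2q − 7(1−q) = −3q + 15(1−q), giving q = 22/23.

22/23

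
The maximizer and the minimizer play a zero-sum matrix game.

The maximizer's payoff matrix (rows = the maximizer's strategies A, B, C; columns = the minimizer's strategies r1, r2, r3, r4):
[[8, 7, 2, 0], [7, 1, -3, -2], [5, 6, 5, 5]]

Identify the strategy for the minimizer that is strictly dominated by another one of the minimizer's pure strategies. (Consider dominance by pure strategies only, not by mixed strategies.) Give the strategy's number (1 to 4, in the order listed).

2

The minimizer prefers columns that give the maximizer less. Compare r2 with r3: 2 < 7, -3 < 1, 5 < 6.
So r3 strictly dominates r2 for the minimizer; r2 is strictly dominated.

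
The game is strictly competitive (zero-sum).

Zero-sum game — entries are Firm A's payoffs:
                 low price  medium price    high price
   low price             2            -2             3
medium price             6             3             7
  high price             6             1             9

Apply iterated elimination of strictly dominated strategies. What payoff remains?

Column low price is strictly dominated by medium price for Firm B (-2<2, 3<6, 1<6); eliminate low price.
Column high price is strictly dominated by medium price for Firm B (-2<3, 3<7, 1<9); eliminate high price.
Row high price is strictly dominated by row medium price (3>1); eliminate high price.
Row low price is strictly dominated by row medium price (3>-2); eliminate low price.
Only (medium price, medium price) remains, with payoff 3.

3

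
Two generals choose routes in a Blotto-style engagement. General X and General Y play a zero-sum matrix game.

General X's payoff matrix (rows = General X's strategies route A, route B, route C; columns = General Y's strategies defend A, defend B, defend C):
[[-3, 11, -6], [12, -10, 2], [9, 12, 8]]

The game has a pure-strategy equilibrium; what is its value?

Row minima: -6, -10, 8 → General X's maximin is 8.
Column maxima: 12, 12, 8 → General Y's minimax is 8.
They coincide at (route C, defend C), so the value is 8.

8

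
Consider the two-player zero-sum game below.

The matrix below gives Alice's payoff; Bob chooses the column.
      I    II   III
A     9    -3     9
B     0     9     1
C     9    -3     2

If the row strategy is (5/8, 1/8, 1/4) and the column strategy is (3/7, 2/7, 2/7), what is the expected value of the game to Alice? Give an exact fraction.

Against (3/7, 2/7, 2/7), each row's expected payoff is A: 39/7; B: 20/7; C: 25/7.
Taking the (5/8, 1/8, 1/4)-weighted average: (5/8)·(39/7) + (1/8)·(20/7) + (1/4)·(25/7) = 265/56.

265/56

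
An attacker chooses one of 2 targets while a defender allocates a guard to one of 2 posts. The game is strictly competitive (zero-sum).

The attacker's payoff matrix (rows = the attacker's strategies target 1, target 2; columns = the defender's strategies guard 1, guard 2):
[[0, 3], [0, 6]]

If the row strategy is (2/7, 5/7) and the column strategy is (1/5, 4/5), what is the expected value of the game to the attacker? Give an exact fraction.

144/35

Against (1/5, 4/5), each row's expected payoff is target 1: 12/5; target 2: 24/5.
Taking the (2/7, 5/7)-weighted average: (2/7)·(12/5) + (5/7)·(24/5) = 144/35.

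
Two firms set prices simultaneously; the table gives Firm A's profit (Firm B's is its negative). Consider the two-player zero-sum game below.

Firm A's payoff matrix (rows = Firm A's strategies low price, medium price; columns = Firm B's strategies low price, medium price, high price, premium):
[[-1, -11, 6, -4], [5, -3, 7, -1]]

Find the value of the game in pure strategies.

-3

Row minima: -11, -3 → Firm A's maximin is -3.
Column maxima: 5, -3, 7, -1 → Firm B's minimax is -3.
They coincide at (medium price, medium price), so the value is -3.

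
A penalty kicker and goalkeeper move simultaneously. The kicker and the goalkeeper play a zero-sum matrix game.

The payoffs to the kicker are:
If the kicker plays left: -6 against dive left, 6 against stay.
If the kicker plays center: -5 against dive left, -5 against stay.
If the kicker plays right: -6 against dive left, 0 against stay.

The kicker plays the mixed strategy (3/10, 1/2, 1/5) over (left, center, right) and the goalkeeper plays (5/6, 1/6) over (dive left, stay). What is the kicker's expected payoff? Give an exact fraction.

-47/10

Against (5/6, 1/6), each row's expected payoff is left: -4; center: -5; right: -5.
Taking the (3/10, 1/2, 1/5)-weighted average: (3/10)·(-4) + (1/2)·(-5) + (1/5)·(-5) = -47/10.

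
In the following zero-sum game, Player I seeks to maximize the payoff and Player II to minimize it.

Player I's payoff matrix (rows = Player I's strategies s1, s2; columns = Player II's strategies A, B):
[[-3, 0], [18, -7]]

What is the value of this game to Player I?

Row minima are -3 and -7, so Player I's maximin is -3; column maxima are 18 and 0, so Player II's minimax is 0. These differ, so the equilibrium is in mixed strategies.
Let Player I play s1 with probability p. Player II is indifferent when −3p + 18(1−p) = −7(1−p), giving p = 25/28.
Let Player II play A with probability q. Player I is indifferent when −3q = 18q − 7(1−q), giving q = 1/4.
The value is -3·(1/4) + (0)·(3/4) = -3/4.

-3/4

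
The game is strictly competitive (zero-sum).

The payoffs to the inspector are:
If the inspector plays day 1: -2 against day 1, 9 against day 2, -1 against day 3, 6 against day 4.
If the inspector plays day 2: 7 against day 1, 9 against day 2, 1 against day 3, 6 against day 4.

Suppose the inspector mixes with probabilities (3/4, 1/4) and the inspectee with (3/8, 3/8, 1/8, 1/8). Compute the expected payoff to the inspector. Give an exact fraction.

133/32

Against (3/8, 3/8, 1/8, 1/8), each row's expected payoff is day 1: 13/4; day 2: 55/8.
Taking the (3/4, 1/4)-weighted average: (3/4)·(13/4) + (1/4)·(55/8) = 133/32.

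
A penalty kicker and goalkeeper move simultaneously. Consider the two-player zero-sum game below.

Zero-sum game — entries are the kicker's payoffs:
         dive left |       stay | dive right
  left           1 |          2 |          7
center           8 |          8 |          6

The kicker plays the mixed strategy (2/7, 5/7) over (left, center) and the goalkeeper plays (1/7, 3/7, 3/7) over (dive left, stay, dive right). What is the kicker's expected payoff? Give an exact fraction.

Against (1/7, 3/7, 3/7), each row's expected payoff is left: 4; center: 50/7.
Taking the (2/7, 5/7)-weighted average: (2/7)·(4) + (5/7)·(50/7) = 306/49.

306/49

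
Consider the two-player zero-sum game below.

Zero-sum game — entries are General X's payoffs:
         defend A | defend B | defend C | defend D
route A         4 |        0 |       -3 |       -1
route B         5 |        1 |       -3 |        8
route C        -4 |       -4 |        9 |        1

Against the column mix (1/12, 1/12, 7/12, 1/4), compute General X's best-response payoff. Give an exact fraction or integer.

route A: (4)·(1/12) + (0)·(1/12) + (-3)·(7/12) + (-1)·(1/4) = -5/3.
route B: (5)·(1/12) + (1)·(1/12) + (-3)·(7/12) + (8)·(1/4) = 3/4.
route C: (-4)·(1/12) + (-4)·(1/12) + (9)·(7/12) + (1)·(1/4) = 29/6.
The best pure response is route C with expected payoff 29/6.

29/6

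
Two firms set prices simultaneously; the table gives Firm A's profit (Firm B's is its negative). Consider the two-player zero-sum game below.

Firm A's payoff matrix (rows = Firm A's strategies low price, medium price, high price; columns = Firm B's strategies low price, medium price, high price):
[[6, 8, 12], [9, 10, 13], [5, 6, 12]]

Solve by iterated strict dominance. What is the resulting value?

Column medium price is strictly dominated by low price for Firm B (6<8, 9<10, 5<6); eliminate medium price.
Column high price is strictly dominated by low price for Firm B (6<12, 9<13, 5<12); eliminate high price.
Row high price is strictly dominated by row low price (6>5); eliminate high price.
Row low price is strictly dominated by row medium price (9>6); eliminate low price.
Only (medium price, low price) remains, with payoff 9.

9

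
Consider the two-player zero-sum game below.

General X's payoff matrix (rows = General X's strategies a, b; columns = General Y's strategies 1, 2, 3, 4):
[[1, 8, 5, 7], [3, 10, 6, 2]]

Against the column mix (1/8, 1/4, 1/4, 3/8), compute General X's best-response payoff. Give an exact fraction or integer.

6

a: (1)·(1/8) + (8)·(1/4) + (5)·(1/4) + (7)·(3/8) = 6.
b: (3)·(1/8) + (10)·(1/4) + (6)·(1/4) + (2)·(3/8) = 41/8.
The best pure response is a with expected payoff 6.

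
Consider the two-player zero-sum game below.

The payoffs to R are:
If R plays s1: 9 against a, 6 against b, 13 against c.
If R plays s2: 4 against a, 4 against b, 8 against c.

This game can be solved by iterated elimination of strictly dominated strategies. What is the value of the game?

Column c is strictly dominated by a for C (9<13, 4<8); eliminate c.
Row s2 is strictly dominated by row s1 (9>4, 6>4); eliminate s2.
Column a is strictly dominated by b for C (6<9); eliminate a.
Only (s1, b) remains, with payoff 6.

6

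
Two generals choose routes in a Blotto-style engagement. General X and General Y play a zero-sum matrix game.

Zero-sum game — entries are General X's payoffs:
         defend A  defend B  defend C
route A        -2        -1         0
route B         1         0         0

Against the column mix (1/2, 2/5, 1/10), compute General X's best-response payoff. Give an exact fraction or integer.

route A: (-2)·(1/2) + (-1)·(2/5) + (0)·(1/10) = -7/5.
route B: (1)·(1/2) + (0)·(2/5) + (0)·(1/10) = 1/2.
The best pure response is route B with expected payoff 1/2.

1/2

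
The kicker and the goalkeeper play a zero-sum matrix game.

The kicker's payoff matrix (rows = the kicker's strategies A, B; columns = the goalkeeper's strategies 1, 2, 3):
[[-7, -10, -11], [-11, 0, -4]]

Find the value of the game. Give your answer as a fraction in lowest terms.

Column 2 is strictly dominated by 3 for the goalkeeper (it gives the kicker more in every row).
The remaining 2×2 game on (A, B) × (1, 3) has no saddle point. Let the kicker play A with probability p; indifference gives −7p − 11(1−p) = −11p − 4(1−p), so p = 7/11.
Similarly the goalkeeper's optimal q on 1 is 7/11, and the value is -7·(7/11) + (-11)·(4/11) = -93/11.

-93/11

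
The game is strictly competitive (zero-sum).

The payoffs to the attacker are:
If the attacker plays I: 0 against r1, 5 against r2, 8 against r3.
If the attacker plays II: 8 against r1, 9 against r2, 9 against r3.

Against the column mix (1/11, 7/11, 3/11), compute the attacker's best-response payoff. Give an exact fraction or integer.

98/11

I: (0)·(1/11) + (5)·(7/11) + (8)·(3/11) = 59/11.
II: (8)·(1/11) + (9)·(7/11) + (9)·(3/11) = 98/11.
The best pure response is II with expected payoff 98/11.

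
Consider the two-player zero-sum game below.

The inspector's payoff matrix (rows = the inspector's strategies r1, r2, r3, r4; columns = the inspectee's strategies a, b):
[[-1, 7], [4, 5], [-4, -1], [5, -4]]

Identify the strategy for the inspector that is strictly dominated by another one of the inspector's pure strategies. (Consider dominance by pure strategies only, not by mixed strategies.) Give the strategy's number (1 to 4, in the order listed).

Compare r3 with r1: -1 > -4, 7 > -1.
So r1 strictly dominates r3 for the inspector; r3 is strictly dominated.

3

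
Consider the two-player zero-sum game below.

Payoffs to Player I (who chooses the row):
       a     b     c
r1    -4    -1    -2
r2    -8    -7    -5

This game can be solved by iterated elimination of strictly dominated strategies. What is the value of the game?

Column c is strictly dominated by a for Player II (-4<-2, -8<-5); eliminate c.
Column b is strictly dominated by a for Player II (-4<-1, -8<-7); eliminate b.
Row r2 is strictly dominated by row r1 (-4>-8); eliminate r2.
Only (r1, a) remains, with payoff -4.

-4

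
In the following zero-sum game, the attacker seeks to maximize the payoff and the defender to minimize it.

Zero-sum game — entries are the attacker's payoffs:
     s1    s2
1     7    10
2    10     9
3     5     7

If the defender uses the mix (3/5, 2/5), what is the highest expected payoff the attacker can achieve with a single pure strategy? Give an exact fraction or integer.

48/5

1: (7)·(3/5) + (10)·(2/5) = 41/5.
2: (10)·(3/5) + (9)·(2/5) = 48/5.
3: (5)·(3/5) + (7)·(2/5) = 29/5.
The best pure response is 2 with expected payoff 48/5.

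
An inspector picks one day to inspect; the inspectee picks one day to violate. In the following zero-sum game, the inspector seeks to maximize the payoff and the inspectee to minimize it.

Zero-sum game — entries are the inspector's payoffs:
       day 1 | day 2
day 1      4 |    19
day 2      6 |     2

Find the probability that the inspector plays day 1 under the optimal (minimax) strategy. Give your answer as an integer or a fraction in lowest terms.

Row minima are 4 and 2, so the inspector's maximin is 4; column maxima are 6 and 19, so the inspectee's minimax is 6. These differ, so the equilibrium is in mixed strategies.
Let the inspector play day 1 with probability p. The inspectee is indifferent when 4p + 6(1−p) = 19p + 2(1−p), giving p = 4/19.

4/19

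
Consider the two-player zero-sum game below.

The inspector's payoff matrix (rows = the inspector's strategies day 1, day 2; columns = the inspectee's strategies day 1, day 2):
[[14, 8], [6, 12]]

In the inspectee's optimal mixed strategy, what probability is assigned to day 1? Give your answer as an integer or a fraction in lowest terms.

1/3

Row minima are 8 and 6, so the inspector's maximin is 8; column maxima are 14 and 12, so the inspectee's minimax is 12. These differ, so the equilibrium is in mixed strategies.
Let the inspectee play day 1 with probability q. The inspector is indifferent when 14q + 8(1−q) = 6q + 12(1−q), giving q = 1/3.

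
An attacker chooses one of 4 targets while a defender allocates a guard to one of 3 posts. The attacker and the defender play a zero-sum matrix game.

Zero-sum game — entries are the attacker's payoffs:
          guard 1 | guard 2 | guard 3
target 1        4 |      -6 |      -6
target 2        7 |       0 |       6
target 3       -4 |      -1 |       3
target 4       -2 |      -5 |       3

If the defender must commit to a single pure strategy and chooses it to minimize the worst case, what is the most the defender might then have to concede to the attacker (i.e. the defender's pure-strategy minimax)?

0

The worst case (largest entry) in each column is guard 1: 7, guard 2: 0, guard 3: 6.
The best (smallest) of these is 0.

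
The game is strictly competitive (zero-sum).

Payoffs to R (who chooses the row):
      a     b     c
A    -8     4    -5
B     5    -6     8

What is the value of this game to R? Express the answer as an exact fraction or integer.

Column c is strictly dominated by a for C (it gives R more in every row).
The remaining 2×2 game on (A, B) × (a, b) has no saddle point. Let R play A with probability p; indifference gives −8p + 5(1−p) = 4p − 6(1−p), so p = 11/23.
Similarly C's optimal q on a is 10/23, and the value is -8·(10/23) + (4)·(13/23) = -28/23.

-28/23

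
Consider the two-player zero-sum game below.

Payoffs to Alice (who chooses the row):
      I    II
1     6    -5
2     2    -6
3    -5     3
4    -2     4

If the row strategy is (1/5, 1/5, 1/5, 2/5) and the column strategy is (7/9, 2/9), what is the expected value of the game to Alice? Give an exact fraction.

Against (7/9, 2/9), each row's expected payoff is 1: 32/9; 2: 2/9; 3: -29/9; 4: -2/3.
Taking the (1/5, 1/5, 1/5, 2/5)-weighted average: (1/5)·(32/9) + (1/5)·(2/9) + (1/5)·(-29/9) + (2/5)·(-2/3) = -7/45.

-7/45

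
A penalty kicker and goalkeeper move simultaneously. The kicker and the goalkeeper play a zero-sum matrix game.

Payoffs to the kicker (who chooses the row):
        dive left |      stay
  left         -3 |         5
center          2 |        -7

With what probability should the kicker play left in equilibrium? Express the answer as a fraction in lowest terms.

Row minima are -3 and -7, so the kicker's maximin is -3; column maxima are 2 and 5, so the goalkeeper's minimax is 2. These differ, so the equilibrium is in mixed strategies.
Let the kicker play left with probability p. The goalkeeper is indifferent when −3p + 2(1−p) = 5p − 7(1−p), giving p = 9/17.

9/17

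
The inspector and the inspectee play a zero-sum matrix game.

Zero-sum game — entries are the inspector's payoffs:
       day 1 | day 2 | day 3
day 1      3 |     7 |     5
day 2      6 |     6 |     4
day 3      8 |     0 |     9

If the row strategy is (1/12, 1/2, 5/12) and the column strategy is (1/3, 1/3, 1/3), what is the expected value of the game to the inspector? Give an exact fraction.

49/9

Against (1/3, 1/3, 1/3), each row's expected payoff is day 1: 5; day 2: 16/3; day 3: 17/3.
Taking the (1/12, 1/2, 5/12)-weighted average: (1/12)·(5) + (1/2)·(16/3) + (5/12)·(17/3) = 49/9.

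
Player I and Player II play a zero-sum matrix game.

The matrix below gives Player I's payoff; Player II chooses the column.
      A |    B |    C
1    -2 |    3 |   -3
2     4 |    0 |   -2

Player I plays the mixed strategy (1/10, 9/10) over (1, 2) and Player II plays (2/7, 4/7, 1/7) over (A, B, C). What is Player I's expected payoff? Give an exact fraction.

Against (2/7, 4/7, 1/7), each row's expected payoff is 1: 5/7; 2: 6/7.
Taking the (1/10, 9/10)-weighted average: (1/10)·(5/7) + (9/10)·(6/7) = 59/70.

59/70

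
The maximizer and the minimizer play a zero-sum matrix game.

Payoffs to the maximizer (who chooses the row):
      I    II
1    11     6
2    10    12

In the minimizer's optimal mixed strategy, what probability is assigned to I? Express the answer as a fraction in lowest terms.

Row minima are 6 and 10, so the maximizer's maximin is 10; column maxima are 11 and 12, so the minimizer's minimax is 11. These differ, so the equilibrium is in mixed strategies.
Let the minimizer play I with probability q. The maximizer is indifferent when 11q + 6(1−q) = 10q + 12(1−q), giving q = 6/7.

6/7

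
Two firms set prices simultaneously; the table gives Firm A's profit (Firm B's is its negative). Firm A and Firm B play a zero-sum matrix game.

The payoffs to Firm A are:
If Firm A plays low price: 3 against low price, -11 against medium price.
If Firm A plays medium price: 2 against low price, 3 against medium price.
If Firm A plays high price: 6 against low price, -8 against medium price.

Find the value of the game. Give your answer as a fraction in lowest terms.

Row low price is strictly dominated by row high price, so Firm A never plays it.
The remaining 2×2 game on (medium price, high price) × (low price, medium price) has no saddle point. Let Firm A play medium price with probability p; indifference gives 2p + 6(1−p) = 3p − 8(1−p), so p = 14/15.
Similarly Firm B's optimal q on low price is 11/15, and the value is 2·(11/15) + (3)·(4/15) = 34/15.

34/15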